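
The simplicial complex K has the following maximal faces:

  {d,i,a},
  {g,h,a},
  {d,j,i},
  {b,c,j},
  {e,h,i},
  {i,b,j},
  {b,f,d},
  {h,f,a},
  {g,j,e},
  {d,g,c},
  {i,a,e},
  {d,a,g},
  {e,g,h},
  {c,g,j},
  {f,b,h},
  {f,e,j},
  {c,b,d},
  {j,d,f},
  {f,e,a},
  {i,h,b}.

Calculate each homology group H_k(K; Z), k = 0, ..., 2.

H_0 ≅ Z,  H_1 ≅ Z ⊕ Z/2Z,  H_2 = 0.

Take the total order a < b < c < d < e < f < g < h < i < j on the vertex set. Then K (dimension 2) consists of the simplices:

  0-simplices (10): a, b, c, d, e, f, g, h, i, j
  1-simplices (30): ad, ae, af, ag, ah, ai, bc, bd, bf, bh, bi, bj, cd, cg, cj, df, dg, di, dj, ef, eg, eh, ei, ej, fh, fj, gh, gj, hi, ij
  2-simplices (20): adg, adi, aef, aei, afh, agh, bcd, bcj, bdf, bfh, bhi, bij, cdg, cgj, dfj, dij, efj, egh, egj, ehi

giving chain groups C_0 ≅ Z^10, C_1 ≅ Z^30, C_2 ≅ Z^20.

Boundary ∂_1: C_1 → C_0 is given by ∂[p,q] = [q] − [p]. For instance
  ∂gh = h − g.
As a 10×30 matrix over Z this has rank 9, with invariant factors (1,1,1,1,1,1,1,1,1).

∂_2: C_2 → C_1 maps a triangle to the signed sum of its edges. For instance
  ∂bhi = hi − bi + bh,
  ∂dij = ij − dj + di.
The resulting 30×20 matrix has rank 20, and its Smith normal form has invariant factors (1,1,1,1,1,1,1,1,1,1,1,1,1,1,1,1,1,1,1,2).

Now H_k = ker ∂_k / im ∂_{k+1}, so:

  H_0: rank C_0 − rank ∂_1 = 10 − 9 = 1, and the invariant factors of ∂_1 are all 1, so H_0 ≅ Z.
  H_1: rank ker ∂_1 − rank ∂_2 = (30 − 9) − 20 = 1, and ∂_2 has invariant factor 2 > 1, so H_1 ≅ Z ⊕ Z/2Z.
  H_2: rank ker ∂_2 − rank ∂_3 = (20 − 20) − 0 = 0, and there is no ∂_3, so H_2 ≅ 0.

As a check, the Euler characteristic is 10 − 30 + 20 = 0, which agrees with 1 − 1 + 0 = 0.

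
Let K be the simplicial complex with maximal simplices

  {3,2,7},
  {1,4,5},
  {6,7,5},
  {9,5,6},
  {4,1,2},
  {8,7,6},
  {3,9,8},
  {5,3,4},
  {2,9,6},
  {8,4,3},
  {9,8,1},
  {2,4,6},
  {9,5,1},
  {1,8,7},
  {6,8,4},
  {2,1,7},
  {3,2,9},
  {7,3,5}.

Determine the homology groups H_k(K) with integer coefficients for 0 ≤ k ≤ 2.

Take the total order 1 < 2 < 3 < 4 < 5 < 6 < 7 < 8 < 9 on the vertex set. Then K (dimension 2) consists of the simplices:

  0-simplices (9): [1], [2], [3], [4], [5], [6], [7], [8], [9]
  1-simplices (27): (27 of them)
  2-simplices (18): [1,2,4], [1,2,7], [1,4,5], [1,5,9], [1,7,8], [1,8,9], [2,3,7], [2,3,9], [2,4,6], [2,6,9], [3,4,5], [3,4,8], [3,5,7], [3,8,9], [4,6,8], [5,6,7], [5,6,9], [6,7,8]

so the chain groups are C_0 ≅ Z^9, C_1 ≅ Z^27, C_2 ≅ Z^18.

The boundary map ∂_1: C_1 → C_0 sends each edge [p,q] (with p < q) to q − p.
The 9×27 boundary matrix has rank 8 and Smith normal form diag(1,1,1,1,1,1,1,1).

The boundary map ∂_2: C_2 → C_1 sends each 2-simplex [p,q,r] to [q,r] − [p,r] + [p,q]. For instance
  ∂[4,6,8] = [6,8] − [4,8] + [4,6],
  ∂[5,6,9] = [6,9] − [5,9] + [5,6].
The resulting 27×18 matrix has rank 17, and its Smith normal form has invariant factors (1,1,1,1,1,1,1,1,1,1,1,1,1,1,1,1,1).

Reading off H_k = ker ∂_k / im ∂_{k+1}:

  H_0: rank C_0 − rank ∂_1 = 9 − 8 = 1, and the invariant factors of ∂_1 are all 1, so H_0 = Z.
  H_1: rank ker ∂_1 − rank ∂_2 = (27 − 8) − 17 = 2, and the invariant factors of ∂_2 are all 1, so H_1 = Z^2.
  H_2: rank ker ∂_2 − rank ∂_3 = (18 − 17) − 0 = 1, and there is no ∂_3, so H_2 = Z.

H_0 ≅ Z,  H_1 ≅ Z^2,  H_2 ≅ Z.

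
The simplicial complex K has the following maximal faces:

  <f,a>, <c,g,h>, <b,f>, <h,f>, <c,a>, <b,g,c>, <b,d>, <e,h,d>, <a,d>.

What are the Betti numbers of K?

Order the vertices as a < b < c < d < e < f < g < h. Listing each simplex with vertices in this order, K has dimension 2 with simplices:

  0-simplices (8): a, b, c, d, e, f, g, h
  1-simplices (14): ac, ad, af, bc, bd, bf, bg, cg, ch, de, dh, eh, fh, gh
  2-simplices (3): bcg, cgh, deh

giving chain groups C_0 ≅ Z^8, C_1 ≅ Z^14, C_2 ≅ Z^3.

∂_1: C_1 → C_0 sends each edge [p,q] (with p < q) to q − p. For instance
  ∂de = e − d.
This gives a 8×14 integer matrix of rank 7; reducing to Smith normal form yields diagonal entries (1,1,1,1,1,1,1).

∂_2: C_2 → C_1 acts by ∂[p,q,r] = [q,r] − [p,r] + [p,q]. For instance
  ∂cgh = gh − ch + cg,
  ∂bcg = cg − bg + bc.
The resulting 14×3 matrix has rank 3, and its Smith normal form has invariant factors (1,1,1).

Now H_k = ker ∂_k / im ∂_{k+1}, so:

  H_0: rank C_0 − rank ∂_1 = 8 − 7 = 1, and the invariant factors of ∂_1 are all 1, so H_0 ≅ Z.
  H_1: rank ker ∂_1 − rank ∂_2 = (14 − 7) − 3 = 4, and the invariant factors of ∂_2 are all 1, so H_1 ≅ Z^4.
  H_2: rank ker ∂_2 − rank ∂_3 = (3 − 3) − 0 = 0, and there is no ∂_3, so H_2 ≅ 0.

As a check, the Euler characteristic is 8 − 14 + 3 = -3, which agrees with 1 − 4 + 0 = -3.

Hence the Betti numbers are b_0 = 1, b_1 = 4, b_2 = 0.

b_0 = 1, b_1 = 4, b_2 = 0.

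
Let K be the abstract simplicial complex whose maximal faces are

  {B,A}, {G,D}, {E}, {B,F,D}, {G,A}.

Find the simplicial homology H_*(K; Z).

K has 6 vertices, 6 edges, 1 triangle.
rank ∂_0 = 0, rank ∂_1 = 4 ⇒ b_0 = 6 − 0 − 4 = 2; all invariant factors of ∂_1 are 1 so no torsion. So H_0 = Z^2.
rank ∂_1 = 4, rank ∂_2 = 1 ⇒ b_1 = 6 − 4 − 1 = 1; all invariant factors of ∂_2 are 1 so no torsion. So H_1 = Z.
rank ∂_2 = 1, rank ∂_3 = 0 ⇒ b_2 = 1 − 1 − 0 = 0. So H_2 = 0.

H_0 ≅ Z^2,  H_1 ≅ Z,  H_2 = 0.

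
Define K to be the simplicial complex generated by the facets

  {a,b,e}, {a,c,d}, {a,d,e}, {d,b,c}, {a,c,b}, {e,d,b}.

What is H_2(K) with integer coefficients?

We work with the vertex ordering a < b < c < d < e. The simplices of K, each written with vertices in increasing order, are:

  0-simplices (5): a, b, c, d, e
  1-simplices (9): ab, ac, ad, ae, bc, bd, be, cd, de
  2-simplices (6): abc, abe, acd, ade, bcd, bde

giving chain groups C_0 ≅ Z^5, C_1 ≅ Z^9, C_2 ≅ Z^6.

The boundary map ∂_1: C_1 → C_0 sends each edge [p,q] (with p < q) to q − p.
The resulting 5×9 matrix has rank 4, and its Smith normal form has invariant factors (1,1,1,1).

∂_2: C_2 → C_1 sends each 2-simplex [p,q,r] to [q,r] − [p,r] + [p,q]. For instance
  ∂ade = de − ae + ad,
  ∂abc = bc − ac + ab.
As a 9×6 matrix over Z this has rank 5, with invariant factors (1,1,1,1,1).

Now H_k = ker ∂_k / im ∂_{k+1}, so:

  H_2: rank ker ∂_2 − rank ∂_3 = (6 − 5) − 0 = 1, and there is no ∂_3, so H_2 = Z.

H_2 ≅ Z.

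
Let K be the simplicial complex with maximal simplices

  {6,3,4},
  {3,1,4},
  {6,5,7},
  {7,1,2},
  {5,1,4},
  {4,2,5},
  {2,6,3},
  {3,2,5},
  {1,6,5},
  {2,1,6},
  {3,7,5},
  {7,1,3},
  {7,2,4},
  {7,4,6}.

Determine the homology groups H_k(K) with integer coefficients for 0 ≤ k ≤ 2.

We work with the vertex ordering 1 < 2 < 3 < 4 < 5 < 6 < 7. The simplices of K, each written with vertices in increasing order, are:

  0-simplices (7): [1], [2], [3], [4], [5], [6], [7]
  1-simplices (21): [1,2], [1,3], [1,4], [1,5], [1,6], [1,7], [2,3], [2,4], [2,5], [2,6], [2,7], [3,4], [3,5], [3,6], [3,7], [4,5], [4,6], [4,7], [5,6], [5,7], [6,7]
  2-simplices (14): [1,2,6], [1,2,7], [1,3,4], [1,3,7], [1,4,5], [1,5,6], [2,3,5], [2,3,6], [2,4,5], [2,4,7], [3,4,6], [3,5,7], [4,6,7], [5,6,7]

giving chain groups C_0 ≅ Z^7, C_1 ≅ Z^21, C_2 ≅ Z^14.

∂_1: C_1 → C_0 maps an edge to its endpoints' difference, ∂[p,q] = q − p. For instance
  ∂[3,7] = [7] − [3].
The resulting 7×21 matrix has rank 6, and its Smith normal form has invariant factors (1,1,1,1,1,1).

∂_2: C_2 → C_1 acts by ∂[p,q,r] = [q,r] − [p,r] + [p,q]. For instance
  ∂[1,3,4] = [3,4] − [1,4] + [1,3],
  ∂[5,6,7] = [6,7] − [5,7] + [5,6].
The 21×14 boundary matrix has rank 13 and Smith normal form diag(1,1,1,1,1,1,1,1,1,1,1,1,1).

Computing H_k = (kernel of ∂_k) / (image of ∂_{k+1}):

  H_0: rank C_0 − rank ∂_1 = 7 − 6 = 1, and the invariant factors of ∂_1 are all 1, so H_0 = Z.
  H_1: rank ker ∂_1 − rank ∂_2 = (21 − 6) − 13 = 2, and the invariant factors of ∂_2 are all 1, so H_1 = Z^2.
  H_2: rank ker ∂_2 − rank ∂_3 = (14 − 13) − 0 = 1, and there is no ∂_3, so H_2 = Z.

As a check, the Euler characteristic is 7 − 21 + 14 = 0, which agrees with 1 − 2 + 1 = 0.

H_0 ≅ Z,  H_1 ≅ Z^2,  H_2 ≅ Z.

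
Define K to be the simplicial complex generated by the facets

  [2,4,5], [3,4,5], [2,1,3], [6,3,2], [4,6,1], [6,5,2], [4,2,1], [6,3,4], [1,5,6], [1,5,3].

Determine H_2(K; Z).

We work with the vertex ordering 1 < 2 < 3 < 4 < 5 < 6. The simplices of K, each written with vertices in increasing order, are:

  0-simplices (6): [1], [2], [3], [4], [5], [6]
  1-simplices (15): [1,2], [1,3], [1,4], [1,5], [1,6], [2,3], [2,4], [2,5], [2,6], [3,4], [3,5], [3,6], [4,5], [4,6], [5,6]
  2-simplices (10): [1,2,3], [1,2,4], [1,3,5], [1,4,6], [1,5,6], [2,3,6], [2,4,5], [2,5,6], [3,4,5], [3,4,6]

Hence C_0 ≅ Z^6, C_1 ≅ Z^15, C_2 ≅ Z^10.

Boundary ∂_1: C_1 → C_0 sends each edge [p,q] (with p < q) to q − p.
As a 6×15 matrix over Z this has rank 5, with invariant factors (1,1,1,1,1).

The boundary map ∂_2: C_2 → C_1 maps a triangle to the signed sum of its edges. For instance
  ∂[1,3,5] = [3,5] − [1,5] + [1,3],
  ∂[3,4,6] = [4,6] − [3,6] + [3,4].
The resulting 15×10 matrix has rank 10, and its Smith normal form has invariant factors (1,1,1,1,1,1,1,1,1,2).

Reading off H_k = ker ∂_k / im ∂_{k+1}:

  H_2: rank ker ∂_2 − rank ∂_3 = (10 − 10) − 0 = 0, and there is no ∂_3, so H_2 = 0.

(K is a triangulation of the real projective plane RP^2.)

H_2 = 0.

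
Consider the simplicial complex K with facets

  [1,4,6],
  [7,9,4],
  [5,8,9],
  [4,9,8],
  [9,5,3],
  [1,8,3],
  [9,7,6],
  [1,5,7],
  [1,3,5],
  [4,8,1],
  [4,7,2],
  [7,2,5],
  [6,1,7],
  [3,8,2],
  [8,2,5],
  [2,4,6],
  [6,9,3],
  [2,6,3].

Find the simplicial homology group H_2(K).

H_2 = 0.

Fix the vertex order 1 < 2 < 3 < 4 < 5 < 6 < 7 < 8 < 9 and write every simplex with vertices in increasing order. Then dim K = 2 and the simplices of K are:

  0-simplices (9): [1], [2], [3], [4], [5], [6], [7], [8], [9]
  1-simplices (27): (27 of them)
  2-simplices (18): [1,3,5], [1,3,8], [1,4,6], [1,4,8], [1,5,7], [1,6,7], [2,3,6], [2,3,8], [2,4,6], [2,4,7], [2,5,7], [2,5,8], [3,5,9], [3,6,9], [4,7,9], [4,8,9], [5,8,9], [6,7,9]

so the chain groups are C_0 ≅ Z^9, C_1 ≅ Z^27, C_2 ≅ Z^18.

Boundary ∂_1: C_1 → C_0 sends each edge [p,q] (with p < q) to q − p. For instance
  ∂[5,9] = [9] − [5].
The resulting 9×27 matrix has rank 8, and its Smith normal form has invariant factors (1,1,1,1,1,1,1,1).

∂_2: C_2 → C_1 acts by ∂[p,q,r] = [q,r] − [p,r] + [p,q]. For instance
  ∂[2,5,7] = [5,7] − [2,7] + [2,5],
  ∂[1,4,8] = [4,8] − [1,8] + [1,4].
As a 27×18 matrix over Z this has rank 18, with invariant factors (1,1,1,1,1,1,1,1,1,1,1,1,1,1,1,1,1,2).

Computing H_k = (kernel of ∂_k) / (image of ∂_{k+1}):

  H_2: rank ker ∂_2 − rank ∂_3 = (18 − 18) − 0 = 0, and there is no ∂_3, so H_2 ≅ 0.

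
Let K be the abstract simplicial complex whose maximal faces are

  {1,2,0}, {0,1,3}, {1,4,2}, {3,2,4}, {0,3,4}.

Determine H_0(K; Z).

H_0 = Z.

We work with the vertex ordering 0 < 1 < 2 < 3 < 4. The simplices of K, each written with vertices in increasing order, are:

  0-simplices (5): [0], [1], [2], [3], [4]
  1-simplices (10): [0,1], [0,2], [0,3], [0,4], [1,2], [1,3], [1,4], [2,3], [2,4], [3,4]
  2-simplices (5): [0,1,2], [0,1,3], [0,3,4], [1,2,4], [2,3,4]

so the chain groups are C_0 ≅ Z^5, C_1 ≅ Z^10, C_2 ≅ Z^5.

Boundary ∂_1: C_1 → C_0 is given by ∂[p,q] = [q] − [p]. For instance
  ∂[1,2] = [2] − [1].
The resulting 5×10 matrix has rank 4, and its Smith normal form has invariant factors (1,1,1,1).

The boundary map ∂_2: C_2 → C_1 acts by ∂[p,q,r] = [q,r] − [p,r] + [p,q]. For instance
  ∂[0,1,3] = [1,3] − [0,3] + [0,1],
  ∂[1,2,4] = [2,4] − [1,4] + [1,2].
This gives a 10×5 integer matrix of rank 5; reducing to Smith normal form yields diagonal entries (1,1,1,1,1).

Computing H_k = (kernel of ∂_k) / (image of ∂_{k+1}):

  H_0: rank C_0 − rank ∂_1 = 5 − 4 = 1, and the invariant factors of ∂_1 are all 1, so H_0 ≅ Z.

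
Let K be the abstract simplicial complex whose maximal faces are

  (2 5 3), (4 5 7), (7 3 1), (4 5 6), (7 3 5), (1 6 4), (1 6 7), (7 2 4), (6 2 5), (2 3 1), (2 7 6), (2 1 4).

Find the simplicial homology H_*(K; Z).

H_0 ≅ Z,  H_1 ≅ Z/2,  H_2 = 0.

K has 7 vertices, 18 edges, 12 triangles.
rank ∂_0 = 0, rank ∂_1 = 6 ⇒ b_0 = 7 − 0 − 6 = 1; all invariant factors of ∂_1 are 1 so no torsion. So H_0 ≅ Z.
rank ∂_1 = 6, rank ∂_2 = 12 ⇒ b_1 = 18 − 6 − 12 = 0; ∂_2 has invariant factor(s) [2] giving torsion. So H_1 ≅ Z/2.
rank ∂_2 = 12, rank ∂_3 = 0 ⇒ b_2 = 12 − 12 − 0 = 0. So H_2 ≅ 0.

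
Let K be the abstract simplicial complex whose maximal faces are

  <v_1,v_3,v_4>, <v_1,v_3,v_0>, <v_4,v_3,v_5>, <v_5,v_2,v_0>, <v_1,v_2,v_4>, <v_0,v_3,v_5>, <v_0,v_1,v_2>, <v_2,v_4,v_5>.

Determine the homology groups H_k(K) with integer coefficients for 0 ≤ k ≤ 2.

H_0 = Z,  H_1 = 0,  H_2 = Z.

Order the vertices as v_0 < v_1 < v_2 < v_3 < v_4 < v_5. Listing each simplex with vertices in this order, K has dimension 2 with simplices:

  0-simplices (6): [v_0], [v_1], [v_2], [v_3], [v_4], [v_5]
  1-simplices (12): [v_0,v_1], [v_0,v_2], [v_0,v_3], [v_0,v_5], [v_1,v_2], [v_1,v_3], [v_1,v_4], [v_2,v_4], [v_2,v_5], [v_3,v_4], [v_3,v_5], [v_4,v_5]
  2-simplices (8): [v_0,v_1,v_2], [v_0,v_1,v_3], [v_0,v_2,v_5], [v_0,v_3,v_5], [v_1,v_2,v_4], [v_1,v_3,v_4], [v_2,v_4,v_5], [v_3,v_4,v_5]

so the chain groups are C_0 ≅ Z^6, C_1 ≅ Z^12, C_2 ≅ Z^8.

Boundary ∂_1: C_1 → C_0 is given by ∂[p,q] = [q] − [p].
The resulting 6×12 matrix has rank 5, and its Smith normal form has invariant factors (1,1,1,1,1).

The boundary map ∂_2: C_2 → C_1 maps a triangle to the signed sum of its edges. For instance
  ∂[v_1,v_3,v_4] = [v_3,v_4] − [v_1,v_4] + [v_1,v_3],
  ∂[v_0,v_1,v_3] = [v_1,v_3] − [v_0,v_3] + [v_0,v_1].
The 12×8 boundary matrix has rank 7 and Smith normal form diag(1,1,1,1,1,1,1).

Computing H_k = (kernel of ∂_k) / (image of ∂_{k+1}):

  H_0: rank C_0 − rank ∂_1 = 6 − 5 = 1, and the invariant factors of ∂_1 are all 1, so H_0 = Z.
  H_1: rank ker ∂_1 − rank ∂_2 = (12 − 5) − 7 = 0, and the invariant factors of ∂_2 are all 1, so H_1 = 0.
  H_2: rank ker ∂_2 − rank ∂_3 = (8 − 7) − 0 = 1, and there is no ∂_3, so H_2 = Z.

(K is a triangulation of the 2-sphere S^2.)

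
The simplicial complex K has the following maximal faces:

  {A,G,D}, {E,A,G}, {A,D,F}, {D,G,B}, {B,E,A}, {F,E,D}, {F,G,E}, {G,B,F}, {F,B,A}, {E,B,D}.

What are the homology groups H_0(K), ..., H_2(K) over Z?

Take the total order A < B < D < E < F < G on the vertex set. Then K (dimension 2) consists of the simplices:

  0-simplices (6): A, B, D, E, F, G
  1-simplices (15): AB, AD, AE, AF, AG, BD, BE, BF, BG, DE, DF, DG, EF, EG, FG
  2-simplices (10): ABE, ABF, ADF, ADG, AEG, BDE, BDG, BFG, DEF, EFG

so the chain groups are C_0 ≅ Z^6, C_1 ≅ Z^15, C_2 ≅ Z^10.

The boundary map ∂_1: C_1 → C_0 sends each edge [p,q] (with p < q) to q − p.
The resulting 6×15 matrix has rank 5, and its Smith normal form has invariant factors (1,1,1,1,1).

∂_2: C_2 → C_1 maps a triangle to the signed sum of its edges. For instance
  ∂ABF = BF − AF + AB,
  ∂BDG = DG − BG + BD.
As a 15×10 matrix over Z this has rank 10, with invariant factors (1,1,1,1,1,1,1,1,1,2).

Reading off H_k = ker ∂_k / im ∂_{k+1}:

  H_0: rank C_0 − rank ∂_1 = 6 − 5 = 1, and the invariant factors of ∂_1 are all 1, so H_0 = Z.
  H_1: rank ker ∂_1 − rank ∂_2 = (15 − 5) − 10 = 0, and ∂_2 has invariant factor 2 > 1, so H_1 = Z/2.
  H_2: rank ker ∂_2 − rank ∂_3 = (10 − 10) − 0 = 0, and there is no ∂_3, so H_2 = 0.

H_0 = Z,  H_1 = Z/2,  H_2 = 0.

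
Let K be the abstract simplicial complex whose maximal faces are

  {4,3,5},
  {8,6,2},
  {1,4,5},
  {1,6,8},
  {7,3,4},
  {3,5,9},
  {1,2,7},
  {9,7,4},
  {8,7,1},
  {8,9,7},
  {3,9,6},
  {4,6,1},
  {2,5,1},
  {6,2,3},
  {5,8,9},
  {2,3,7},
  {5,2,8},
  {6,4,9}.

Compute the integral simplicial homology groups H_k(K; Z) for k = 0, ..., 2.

Order the vertices as 1 < 2 < 3 < 4 < 5 < 6 < 7 < 8 < 9. Listing each simplex with vertices in this order, K has dimension 2 with simplices:

  0-simplices (9): [1], [2], [3], [4], [5], [6], [7], [8], [9]
  1-simplices (27): (27 of them)
  2-simplices (18): [1,2,5], [1,2,7], [1,4,5], [1,4,6], [1,6,8], [1,7,8], [2,3,6], [2,3,7], [2,5,8], [2,6,8], [3,4,5], [3,4,7], [3,5,9], [3,6,9], [4,6,9], [4,7,9], [5,8,9], [7,8,9]

Hence C_0 ≅ Z^9, C_1 ≅ Z^27, C_2 ≅ Z^18.

Boundary ∂_1: C_1 → C_0 maps an edge to its endpoints' difference, ∂[p,q] = q − p. For instance
  ∂[3,6] = [6] − [3].
The 9×27 boundary matrix has rank 8 and Smith normal form diag(1,1,1,1,1,1,1,1).

Boundary ∂_2: C_2 → C_1 maps a triangle to the signed sum of its edges. For instance
  ∂[3,6,9] = [6,9] − [3,9] + [3,6],
  ∂[2,3,7] = [3,7] − [2,7] + [2,3].
This gives a 27×18 integer matrix of rank 18; reducing to Smith normal form yields diagonal entries (1,1,1,1,1,1,1,1,1,1,1,1,1,1,1,1,1,2).

From H_k ≅ ker(∂_k) / im(∂_{k+1}) we obtain:

  H_0: rank C_0 − rank ∂_1 = 9 − 8 = 1, and the invariant factors of ∂_1 are all 1, so H_0 = Z.
  H_1: rank ker ∂_1 − rank ∂_2 = (27 − 8) − 18 = 1, and ∂_2 has invariant factor 2 > 1, so H_1 = Z ⊕ Z/2.
  H_2: rank ker ∂_2 − rank ∂_3 = (18 − 18) − 0 = 0, and there is no ∂_3, so H_2 = 0.

H_0 = Z,  H_1 = Z ⊕ Z/2,  H_2 = 0.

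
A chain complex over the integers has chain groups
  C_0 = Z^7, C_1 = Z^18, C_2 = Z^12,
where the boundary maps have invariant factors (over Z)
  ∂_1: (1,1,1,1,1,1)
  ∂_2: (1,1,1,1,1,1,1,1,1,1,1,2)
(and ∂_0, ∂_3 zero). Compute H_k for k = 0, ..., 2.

H_0: b_0 = 7 − 0 − 6 = 1; torsion from ∂_1 factors > 1: none. So H_0 = Z.
H_1: b_1 = 18 − 6 − 12 = 0; torsion from ∂_2 factors > 1: [2]. So H_1 = Z/2.
H_2: b_2 = 12 − 12 − 0 = 0; torsion from ∂_3 factors > 1: none. So H_2 = 0.

H_0 = Z,  H_1 = Z/2,  H_2 = 0.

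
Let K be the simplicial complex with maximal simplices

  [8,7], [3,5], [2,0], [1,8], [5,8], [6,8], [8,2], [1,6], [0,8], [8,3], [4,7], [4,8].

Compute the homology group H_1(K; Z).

Take the total order 0 < 1 < 2 < 3 < 4 < 5 < 6 < 7 < 8 on the vertex set. Then K (dimension 1) consists of the simplices:

  0-simplices (9): [0], [1], [2], [3], [4], [5], [6], [7], [8]
  1-simplices (12): [0,2], [0,8], [1,6], [1,8], [2,8], [3,5], [3,8], [4,7], [4,8], [5,8], [6,8], [7,8]

Hence C_0 ≅ Z^9, C_1 ≅ Z^12.

Boundary ∂_1: C_1 → C_0 maps an edge to its endpoints' difference, ∂[p,q] = q − p. For instance
  ∂[2,8] = [8] − [2].
The 9×12 boundary matrix has rank 8 and Smith normal form diag(1,1,1,1,1,1,1,1).

Reading off H_k = ker ∂_k / im ∂_{k+1}:

  H_1: rank ker ∂_1 − rank ∂_2 = (12 − 8) − 0 = 4, and there is no ∂_2, so H_1 = Z^4.

(K is a triangulation of a wedge of 4 circles.)

H_1 = Z^4.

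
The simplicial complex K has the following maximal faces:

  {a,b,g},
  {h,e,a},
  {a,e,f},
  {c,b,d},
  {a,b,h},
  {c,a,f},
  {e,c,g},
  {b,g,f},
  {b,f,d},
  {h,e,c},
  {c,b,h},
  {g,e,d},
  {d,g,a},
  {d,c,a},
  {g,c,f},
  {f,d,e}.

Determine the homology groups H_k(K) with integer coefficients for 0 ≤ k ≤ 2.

H_0 = Z,  H_1 = Z^2,  H_2 = Z.

Take the total order a < b < c < d < e < f < g < h on the vertex set. Then K (dimension 2) consists of the simplices:

  0-simplices (8): a, b, c, d, e, f, g, h
  1-simplices (24): ab, ac, ad, ae, af, ag, ah, bc, bd, bf, bg, bh, cd, ce, cf, cg, ch, de, df, dg, ef, eg, eh, fg
  2-simplices (16): abg, abh, acd, acf, adg, aef, aeh, bcd, bch, bdf, bfg, ceg, ceh, cfg, def, deg

so the chain groups are C_0 ≅ Z^8, C_1 ≅ Z^24, C_2 ≅ Z^16.

Boundary ∂_1: C_1 → C_0 sends each edge [p,q] (with p < q) to q − p. For instance
  ∂ef = f − e.
This gives a 8×24 integer matrix of rank 7; reducing to Smith normal form yields diagonal entries (1,1,1,1,1,1,1).

Boundary ∂_2: C_2 → C_1 acts by ∂[p,q,r] = [q,r] − [p,r] + [p,q]. For instance
  ∂bdf = df − bf + bd,
  ∂aef = ef − af + ae.
As a 24×16 matrix over Z this has rank 15, with invariant factors (1,1,1,1,1,1,1,1,1,1,1,1,1,1,1).

Reading off H_k = ker ∂_k / im ∂_{k+1}:

  H_0: rank C_0 − rank ∂_1 = 8 − 7 = 1, and the invariant factors of ∂_1 are all 1, so H_0 ≅ Z.
  H_1: rank ker ∂_1 − rank ∂_2 = (24 − 7) − 15 = 2, and the invariant factors of ∂_2 are all 1, so H_1 ≅ Z^2.
  H_2: rank ker ∂_2 − rank ∂_3 = (16 − 15) − 0 = 1, and there is no ∂_3, so H_2 ≅ Z.

As a check, the Euler characteristic is 8 − 24 + 16 = 0, which agrees with 1 − 2 + 1 = 0.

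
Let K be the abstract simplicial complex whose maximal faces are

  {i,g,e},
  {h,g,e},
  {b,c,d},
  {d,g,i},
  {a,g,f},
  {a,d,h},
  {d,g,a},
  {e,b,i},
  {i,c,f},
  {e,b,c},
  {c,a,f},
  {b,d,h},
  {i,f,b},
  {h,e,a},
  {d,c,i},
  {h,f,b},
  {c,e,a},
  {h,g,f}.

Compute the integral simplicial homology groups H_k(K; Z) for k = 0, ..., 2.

H_0 = Z,  H_1 = Z × Z/2,  H_2 = 0.

Take the total order a < b < c < d < e < f < g < h < i on the vertex set. Then K (dimension 2) consists of the simplices:

  0-simplices (9): a, b, c, d, e, f, g, h, i
  1-simplices (27): ac, ad, ae, af, ag, ah, bc, bd, be, bf, bh, bi, cd, ce, cf, ci, dg, dh, di, eg, eh, ei, fg, fh, fi, gh, gi
  2-simplices (18): ace, acf, adg, adh, aeh, afg, bcd, bce, bdh, bei, bfh, bfi, cdi, cfi, dgi, egh, egi, fgh

Hence C_0 ≅ Z^9, C_1 ≅ Z^27, C_2 ≅ Z^18.

∂_1: C_1 → C_0 is given by ∂[p,q] = [q] − [p].
The 9×27 boundary matrix has rank 8 and Smith normal form diag(1,1,1,1,1,1,1,1).

∂_2: C_2 → C_1 acts by ∂[p,q,r] = [q,r] − [p,r] + [p,q]. For instance
  ∂fgh = gh − fh + fg,
  ∂adg = dg − ag + ad.
As a 27×18 matrix over Z this has rank 18, with invariant factors (1,1,1,1,1,1,1,1,1,1,1,1,1,1,1,1,1,2).

Computing H_k = (kernel of ∂_k) / (image of ∂_{k+1}):

  H_0: rank C_0 − rank ∂_1 = 9 − 8 = 1, and the invariant factors of ∂_1 are all 1, so H_0 = Z.
  H_1: rank ker ∂_1 − rank ∂_2 = (27 − 8) − 18 = 1, and ∂_2 has invariant factor 2 > 1, so H_1 = Z × Z/2.
  H_2: rank ker ∂_2 − rank ∂_3 = (18 − 18) − 0 = 0, and there is no ∂_3, so H_2 = 0.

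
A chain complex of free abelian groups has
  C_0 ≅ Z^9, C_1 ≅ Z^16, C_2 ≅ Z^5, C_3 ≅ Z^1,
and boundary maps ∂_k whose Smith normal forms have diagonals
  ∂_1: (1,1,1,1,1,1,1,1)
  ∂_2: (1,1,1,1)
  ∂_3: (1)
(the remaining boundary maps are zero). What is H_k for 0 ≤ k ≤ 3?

H_0 ≅ Z,  H_1 ≅ Z^4,  H_2 = 0,  H_3 = 0.

H_0: b_0 = 9 − 0 − 8 = 1; torsion from ∂_1 factors > 1: none. So H_0 ≅ Z.
H_1: b_1 = 16 − 8 − 4 = 4; torsion from ∂_2 factors > 1: none. So H_1 ≅ Z^4.
H_2: b_2 = 5 − 4 − 1 = 0; torsion from ∂_3 factors > 1: none. So H_2 ≅ 0.
H_3: b_3 = 1 − 1 − 0 = 0; torsion from ∂_4 factors > 1: none. So H_3 ≅ 0.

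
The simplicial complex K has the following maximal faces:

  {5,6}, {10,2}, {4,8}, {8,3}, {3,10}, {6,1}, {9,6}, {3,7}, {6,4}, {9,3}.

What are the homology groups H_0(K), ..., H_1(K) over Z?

We work with the vertex ordering 1 < 2 < 3 < 4 < 5 < 6 < 7 < 8 < 9 < 10. The simplices of K, each written with vertices in increasing order, are:

  0-simplices (10): [1], [2], [3], [4], [5], [6], [7], [8], [9], [10]
  1-simplices (10): [1,6], [2,10], [3,7], [3,8], [3,9], [3,10], [4,6], [4,8], [5,6], [6,9]

Hence C_0 ≅ Z^10, C_1 ≅ Z^10.

∂_1: C_1 → C_0 maps an edge to its endpoints' difference, ∂[p,q] = q − p.
The resulting 10×10 matrix has rank 9, and its Smith normal form has invariant factors (1,1,1,1,1,1,1,1,1).

From H_k ≅ ker(∂_k) / im(∂_{k+1}) we obtain:

  H_0: rank C_0 − rank ∂_1 = 10 − 9 = 1, and the invariant factors of ∂_1 are all 1, so H_0 = Z.
  H_1: rank ker ∂_1 − rank ∂_2 = (10 − 9) − 0 = 1, and there is no ∂_2, so H_1 = Z.

As a check, the Euler characteristic is 10 − 10 = 0, which agrees with 1 − 1 = 0.

H_0 ≅ Z,  H_1 ≅ Z.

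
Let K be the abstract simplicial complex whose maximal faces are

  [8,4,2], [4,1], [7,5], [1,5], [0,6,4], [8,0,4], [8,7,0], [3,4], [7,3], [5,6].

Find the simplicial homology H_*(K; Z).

Order the vertices as 0 < 1 < 2 < 3 < 4 < 5 < 6 < 7 < 8. Listing each simplex with vertices in this order, K has dimension 2 with simplices:

  0-simplices (9): [0], [1], [2], [3], [4], [5], [6], [7], [8]
  1-simplices (15): [0,4], [0,6], [0,7], [0,8], [1,4], [1,5], [2,4], [2,8], [3,4], [3,7], [4,6], [4,8], [5,6], [5,7], [7,8]
  2-simplices (4): [0,4,6], [0,4,8], [0,7,8], [2,4,8]

so the chain groups are C_0 ≅ Z^9, C_1 ≅ Z^15, C_2 ≅ Z^4.

Boundary ∂_1: C_1 → C_0 maps an edge to its endpoints' difference, ∂[p,q] = q − p. For instance
  ∂[2,4] = [4] − [2].
The 9×15 boundary matrix has rank 8 and Smith normal form diag(1,1,1,1,1,1,1,1).

Boundary ∂_2: C_2 → C_1 sends each 2-simplex [p,q,r] to [q,r] − [p,r] + [p,q]. For instance
  ∂[2,4,8] = [4,8] − [2,8] + [2,4],
  ∂[0,7,8] = [7,8] − [0,8] + [0,7].
This gives a 15×4 integer matrix of rank 4; reducing to Smith normal form yields diagonal entries (1,1,1,1).

Now H_k = ker ∂_k / im ∂_{k+1}, so:

  H_0: rank C_0 − rank ∂_1 = 9 − 8 = 1, and the invariant factors of ∂_1 are all 1, so H_0 ≅ Z.
  H_1: rank ker ∂_1 − rank ∂_2 = (15 − 8) − 4 = 3, and the invariant factors of ∂_2 are all 1, so H_1 ≅ Z^3.
  H_2: rank ker ∂_2 − rank ∂_3 = (4 − 4) − 0 = 0, and there is no ∂_3, so H_2 ≅ 0.

H_0 = Z,  H_1 = Z^3,  H_2 = 0.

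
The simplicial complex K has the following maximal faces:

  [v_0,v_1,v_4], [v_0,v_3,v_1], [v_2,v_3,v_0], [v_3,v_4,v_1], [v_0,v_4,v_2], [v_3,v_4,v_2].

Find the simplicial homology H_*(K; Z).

H_0 = Z,  H_1 = 0,  H_2 = Z.

Order the vertices as v_0 < v_1 < v_2 < v_3 < v_4. Listing each simplex with vertices in this order, K has dimension 2 with simplices:

  0-simplices (5): [v_0], [v_1], [v_2], [v_3], [v_4]
  1-simplices (9): [v_0,v_1], [v_0,v_2], [v_0,v_3], [v_0,v_4], [v_1,v_3], [v_1,v_4], [v_2,v_3], [v_2,v_4], [v_3,v_4]
  2-simplices (6): [v_0,v_1,v_3], [v_0,v_1,v_4], [v_0,v_2,v_3], [v_0,v_2,v_4], [v_1,v_3,v_4], [v_2,v_3,v_4]

Hence C_0 ≅ Z^5, C_1 ≅ Z^9, C_2 ≅ Z^6.

Boundary ∂_1: C_1 → C_0 sends each edge [p,q] (with p < q) to q − p. For instance
  ∂[v_2,v_4] = [v_4] − [v_2].
The 5×9 boundary matrix has rank 4 and Smith normal form diag(1,1,1,1).

∂_2: C_2 → C_1 maps a triangle to the signed sum of its edges. For instance
  ∂[v_2,v_3,v_4] = [v_3,v_4] − [v_2,v_4] + [v_2,v_3],
  ∂[v_0,v_2,v_4] = [v_2,v_4] − [v_0,v_4] + [v_0,v_2].
This gives a 9×6 integer matrix of rank 5; reducing to Smith normal form yields diagonal entries (1,1,1,1,1).

From H_k ≅ ker(∂_k) / im(∂_{k+1}) we obtain:

  H_0: rank C_0 − rank ∂_1 = 5 − 4 = 1, and the invariant factors of ∂_1 are all 1, so H_0 = Z.
  H_1: rank ker ∂_1 − rank ∂_2 = (9 − 4) − 5 = 0, and the invariant factors of ∂_2 are all 1, so H_1 = 0.
  H_2: rank ker ∂_2 − rank ∂_3 = (6 − 5) − 0 = 1, and there is no ∂_3, so H_2 = Z.

As a check, the Euler characteristic is 5 − 9 + 6 = 2, which agrees with 1 − 0 + 1 = 2.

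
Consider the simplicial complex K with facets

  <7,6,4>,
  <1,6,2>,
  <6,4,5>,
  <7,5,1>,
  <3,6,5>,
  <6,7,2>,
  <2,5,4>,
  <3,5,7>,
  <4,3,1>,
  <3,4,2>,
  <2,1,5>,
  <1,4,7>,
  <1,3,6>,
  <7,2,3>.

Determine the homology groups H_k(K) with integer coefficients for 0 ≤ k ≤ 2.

H_0 = Z,  H_1 = Z^2,  H_2 = Z.

Order the vertices as 1 < 2 < 3 < 4 < 5 < 6 < 7. Listing each simplex with vertices in this order, K has dimension 2 with simplices:

  0-simplices (7): [1], [2], [3], [4], [5], [6], [7]
  1-simplices (21): [1,2], [1,3], [1,4], [1,5], [1,6], [1,7], [2,3], [2,4], [2,5], [2,6], [2,7], [3,4], [3,5], [3,6], [3,7], [4,5], [4,6], [4,7], [5,6], [5,7], [6,7]
  2-simplices (14): [1,2,5], [1,2,6], [1,3,4], [1,3,6], [1,4,7], [1,5,7], [2,3,4], [2,3,7], [2,4,5], [2,6,7], [3,5,6], [3,5,7], [4,5,6], [4,6,7]

Hence C_0 ≅ Z^7, C_1 ≅ Z^21, C_2 ≅ Z^14.

∂_1: C_1 → C_0 is given by ∂[p,q] = [q] − [p].
This gives a 7×21 integer matrix of rank 6; reducing to Smith normal form yields diagonal entries (1,1,1,1,1,1).

The boundary map ∂_2: C_2 → C_1 acts by ∂[p,q,r] = [q,r] − [p,r] + [p,q]. For instance
  ∂[1,2,6] = [2,6] − [1,6] + [1,2],
  ∂[2,3,7] = [3,7] − [2,7] + [2,3].
This gives a 21×14 integer matrix of rank 13; reducing to Smith normal form yields diagonal entries (1,1,1,1,1,1,1,1,1,1,1,1,1).

Computing H_k = (kernel of ∂_k) / (image of ∂_{k+1}):

  H_0: rank C_0 − rank ∂_1 = 7 − 6 = 1, and the invariant factors of ∂_1 are all 1, so H_0 ≅ Z.
  H_1: rank ker ∂_1 − rank ∂_2 = (21 − 6) − 13 = 2, and the invariant factors of ∂_2 are all 1, so H_1 ≅ Z^2.
  H_2: rank ker ∂_2 − rank ∂_3 = (14 − 13) − 0 = 1, and there is no ∂_3, so H_2 ≅ Z.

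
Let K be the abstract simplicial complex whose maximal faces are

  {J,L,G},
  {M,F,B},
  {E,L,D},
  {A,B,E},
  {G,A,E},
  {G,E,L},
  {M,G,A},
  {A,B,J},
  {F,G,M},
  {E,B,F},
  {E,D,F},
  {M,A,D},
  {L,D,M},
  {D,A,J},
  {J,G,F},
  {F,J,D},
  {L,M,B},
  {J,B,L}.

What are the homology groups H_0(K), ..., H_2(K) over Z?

K has 9 vertices, 27 edges, 18 triangles.
rank ∂_0 = 0, rank ∂_1 = 8 ⇒ b_0 = 9 − 0 − 8 = 1; all invariant factors of ∂_1 are 1 so no torsion. So H_0 ≅ Z.
rank ∂_1 = 8, rank ∂_2 = 17 ⇒ b_1 = 27 − 8 − 17 = 2; all invariant factors of ∂_2 are 1 so no torsion. So H_1 ≅ Z^2.
rank ∂_2 = 17, rank ∂_3 = 0 ⇒ b_2 = 18 − 17 − 0 = 1. So H_2 ≅ Z.

H_0 ≅ Z,  H_1 ≅ Z^2,  H_2 ≅ Z.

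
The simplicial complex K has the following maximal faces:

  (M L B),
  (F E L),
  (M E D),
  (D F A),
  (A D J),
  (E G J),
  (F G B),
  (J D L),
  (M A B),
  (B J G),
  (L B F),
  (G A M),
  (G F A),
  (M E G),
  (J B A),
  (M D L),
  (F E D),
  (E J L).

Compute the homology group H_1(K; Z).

We work with the vertex ordering A < B < D < E < F < G < J < L < M. The simplices of K, each written with vertices in increasing order, are:

  0-simplices (9): A, B, D, E, F, G, J, L, M
  1-simplices (27): AB, AD, AF, AG, AJ, AM, BF, BG, BJ, BL, BM, DE, DF, DJ, DL, DM, EF, EG, EJ, EL, EM, FG, FL, GJ, GM, JL, LM
  2-simplices (18): ABJ, ABM, ADF, ADJ, AFG, AGM, BFG, BFL, BGJ, BLM, DEF, DEM, DJL, DLM, EFL, EGJ, EGM, EJL

giving chain groups C_0 ≅ Z^9, C_1 ≅ Z^27, C_2 ≅ Z^18.

∂_1: C_1 → C_0 is given by ∂[p,q] = [q] − [p]. For instance
  ∂FL = L − F.
The resulting 9×27 matrix has rank 8, and its Smith normal form has invariant factors (1,1,1,1,1,1,1,1).

∂_2: C_2 → C_1 sends each 2-simplex [p,q,r] to [q,r] − [p,r] + [p,q]. For instance
  ∂BFG = FG − BG + BF,
  ∂ADJ = DJ − AJ + AD.
This gives a 27×18 integer matrix of rank 18; reducing to Smith normal form yields diagonal entries (1,1,1,1,1,1,1,1,1,1,1,1,1,1,1,1,1,2).

From H_k ≅ ker(∂_k) / im(∂_{k+1}) we obtain:

  H_1: rank ker ∂_1 − rank ∂_2 = (27 − 8) − 18 = 1, and ∂_2 has invariant factor 2 > 1, so H_1 = Z ⊕ Z/2Z.

H_1 ≅ Z ⊕ Z/2Z.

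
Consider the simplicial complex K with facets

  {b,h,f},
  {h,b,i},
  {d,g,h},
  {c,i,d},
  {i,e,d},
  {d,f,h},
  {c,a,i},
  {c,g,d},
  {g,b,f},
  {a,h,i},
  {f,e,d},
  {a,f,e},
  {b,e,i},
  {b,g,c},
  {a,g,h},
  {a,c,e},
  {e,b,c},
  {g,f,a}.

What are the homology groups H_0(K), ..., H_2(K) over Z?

Take the total order a < b < c < d < e < f < g < h < i on the vertex set. Then K (dimension 2) consists of the simplices:

  0-simplices (9): a, b, c, d, e, f, g, h, i
  1-simplices (27): ac, ae, af, ag, ah, ai, bc, be, bf, bg, bh, bi, cd, ce, cg, ci, de, df, dg, dh, di, ef, ei, fg, fh, gh, hi
  2-simplices (18): ace, aci, aef, afg, agh, ahi, bce, bcg, bei, bfg, bfh, bhi, cdg, cdi, def, dei, dfh, dgh

Hence C_0 ≅ Z^9, C_1 ≅ Z^27, C_2 ≅ Z^18.

The boundary map ∂_1: C_1 → C_0 maps an edge to its endpoints' difference, ∂[p,q] = q − p. For instance
  ∂dh = h − d.
As a 9×27 matrix over Z this has rank 8, with invariant factors (1,1,1,1,1,1,1,1).

Boundary ∂_2: C_2 → C_1 acts by ∂[p,q,r] = [q,r] − [p,r] + [p,q]. For instance
  ∂dgh = gh − dh + dg,
  ∂cdi = di − ci + cd.
The resulting 27×18 matrix has rank 18, and its Smith normal form has invariant factors (1,1,1,1,1,1,1,1,1,1,1,1,1,1,1,1,1,2).

Reading off H_k = ker ∂_k / im ∂_{k+1}:

  H_0: rank C_0 − rank ∂_1 = 9 − 8 = 1, and the invariant factors of ∂_1 are all 1, so H_0 = Z.
  H_1: rank ker ∂_1 − rank ∂_2 = (27 − 8) − 18 = 1, and ∂_2 has invariant factor 2 > 1, so H_1 = Z ⊕ Z/2Z.
  H_2: rank ker ∂_2 − rank ∂_3 = (18 − 18) − 0 = 0, and there is no ∂_3, so H_2 = 0.

H_0 = Z,  H_1 = Z ⊕ Z/2Z,  H_2 = 0.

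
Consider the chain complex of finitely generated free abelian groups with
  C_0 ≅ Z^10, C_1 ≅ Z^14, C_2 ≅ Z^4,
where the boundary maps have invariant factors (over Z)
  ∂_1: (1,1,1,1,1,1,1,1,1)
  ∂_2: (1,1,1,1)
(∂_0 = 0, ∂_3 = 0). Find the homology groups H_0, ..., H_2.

H_0: b_0 = 10 − 0 − 9 = 1; torsion from ∂_1 factors > 1: none. So H_0 ≅ Z.
H_1: b_1 = 14 − 9 − 4 = 1; torsion from ∂_2 factors > 1: none. So H_1 ≅ Z.
H_2: b_2 = 4 − 4 − 0 = 0; torsion from ∂_3 factors > 1: none. So H_2 ≅ 0.

H_0 ≅ Z,  H_1 ≅ Z,  H_2 = 0.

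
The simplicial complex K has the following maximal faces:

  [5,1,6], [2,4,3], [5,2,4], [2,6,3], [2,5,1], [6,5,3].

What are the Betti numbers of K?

Take the total order 1 < 2 < 3 < 4 < 5 < 6 on the vertex set. Then K (dimension 2) consists of the simplices:

  0-simplices (6): [1], [2], [3], [4], [5], [6]
  1-simplices (12): [1,2], [1,5], [1,6], [2,3], [2,4], [2,5], [2,6], [3,4], [3,5], [3,6], [4,5], [5,6]
  2-simplices (6): [1,2,5], [1,5,6], [2,3,4], [2,3,6], [2,4,5], [3,5,6]

so the chain groups are C_0 ≅ Z^6, C_1 ≅ Z^12, C_2 ≅ Z^6.

The boundary map ∂_1: C_1 → C_0 is given by ∂[p,q] = [q] − [p].
The 6×12 boundary matrix has rank 5 and Smith normal form diag(1,1,1,1,1).

Boundary ∂_2: C_2 → C_1 maps a triangle to the signed sum of its edges. For instance
  ∂[2,3,4] = [3,4] − [2,4] + [2,3],
  ∂[2,3,6] = [3,6] − [2,6] + [2,3].
The resulting 12×6 matrix has rank 6, and its Smith normal form has invariant factors (1,1,1,1,1,1).

From H_k ≅ ker(∂_k) / im(∂_{k+1}) we obtain:

  H_0: rank C_0 − rank ∂_1 = 6 − 5 = 1, and the invariant factors of ∂_1 are all 1, so H_0 = Z.
  H_1: rank ker ∂_1 − rank ∂_2 = (12 − 5) − 6 = 1, and the invariant factors of ∂_2 are all 1, so H_1 = Z.
  H_2: rank ker ∂_2 − rank ∂_3 = (6 − 6) − 0 = 0, and there is no ∂_3, so H_2 = 0.

Hence the Betti numbers are b_0 = 1, b_1 = 1, b_2 = 0.

b_0 = 1, b_1 = 1, b_2 = 0.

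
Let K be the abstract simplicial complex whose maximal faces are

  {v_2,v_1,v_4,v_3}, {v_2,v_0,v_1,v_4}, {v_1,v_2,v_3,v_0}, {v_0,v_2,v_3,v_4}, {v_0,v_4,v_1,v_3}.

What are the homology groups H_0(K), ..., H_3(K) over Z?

H_0 = Z,  H_1 = 0,  H_2 = 0,  H_3 = Z.

We work with the vertex ordering v_0 < v_1 < v_2 < v_3 < v_4. The simplices of K, each written with vertices in increasing order, are:

  0-simplices (5): [v_0], [v_1], [v_2], [v_3], [v_4]
  1-simplices (10): [v_0,v_1], [v_0,v_2], [v_0,v_3], [v_0,v_4], [v_1,v_2], [v_1,v_3], [v_1,v_4], [v_2,v_3], [v_2,v_4], [v_3,v_4]
  2-simplices (10): [v_0,v_1,v_2], [v_0,v_1,v_3], [v_0,v_1,v_4], [v_0,v_2,v_3], [v_0,v_2,v_4], [v_0,v_3,v_4], [v_1,v_2,v_3], [v_1,v_2,v_4], [v_1,v_3,v_4], [v_2,v_3,v_4]
  3-simplices (5): [v_0,v_1,v_2,v_3], [v_0,v_1,v_2,v_4], [v_0,v_1,v_3,v_4], [v_0,v_2,v_3,v_4], [v_1,v_2,v_3,v_4]

so the chain groups are C_0 ≅ Z^5, C_1 ≅ Z^10, C_2 ≅ Z^10, C_3 ≅ Z^5.

Boundary ∂_1: C_1 → C_0 maps an edge to its endpoints' difference, ∂[p,q] = q − p. For instance
  ∂[v_0,v_4] = [v_4] − [v_0].
The 5×10 boundary matrix has rank 4 and Smith normal form diag(1,1,1,1).

Boundary ∂_2: C_2 → C_1 sends each 2-simplex [p,q,r] to [q,r] − [p,r] + [p,q]. For instance
  ∂[v_0,v_1,v_2] = [v_1,v_2] − [v_0,v_2] + [v_0,v_1],
  ∂[v_0,v_2,v_4] = [v_2,v_4] − [v_0,v_4] + [v_0,v_2].
This gives a 10×10 integer matrix of rank 6; reducing to Smith normal form yields diagonal entries (1,1,1,1,1,1).

The boundary map ∂_3: C_3 → C_2 sends each 3-simplex σ to the alternating sum Σ_i (−1)^i (σ with its i-th vertex removed). For instance
  ∂[v_0,v_1,v_2,v_3] = [v_1,v_2,v_3] − [v_0,v_2,v_3] + [v_0,v_1,v_3] − [v_0,v_1,v_2],
  ∂[v_0,v_1,v_2,v_4] = [v_1,v_2,v_4] − [v_0,v_2,v_4] + [v_0,v_1,v_4] − [v_0,v_1,v_2].
This gives a 10×5 integer matrix of rank 4; reducing to Smith normal form yields diagonal entries (1,1,1,1).

From H_k ≅ ker(∂_k) / im(∂_{k+1}) we obtain:

  H_0: rank C_0 − rank ∂_1 = 5 − 4 = 1, and the invariant factors of ∂_1 are all 1, so H_0 = Z.
  H_1: rank ker ∂_1 − rank ∂_2 = (10 − 4) − 6 = 0, and the invariant factors of ∂_2 are all 1, so H_1 = 0.
  H_2: rank ker ∂_2 − rank ∂_3 = (10 − 6) − 4 = 0, and the invariant factors of ∂_3 are all 1, so H_2 = 0.
  H_3: rank ker ∂_3 − rank ∂_4 = (5 − 4) − 0 = 1, and there is no ∂_4, so H_3 = Z.

(K is a triangulation of the 3-sphere S^3.)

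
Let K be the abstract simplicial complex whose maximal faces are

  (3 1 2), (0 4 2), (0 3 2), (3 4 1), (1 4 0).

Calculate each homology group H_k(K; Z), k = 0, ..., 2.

H_0 = Z,  H_1 = Z,  H_2 = 0.

We work with the vertex ordering 0 < 1 < 2 < 3 < 4. The simplices of K, each written with vertices in increasing order, are:

  0-simplices (5): [0], [1], [2], [3], [4]
  1-simplices (10): [0,1], [0,2], [0,3], [0,4], [1,2], [1,3], [1,4], [2,3], [2,4], [3,4]
  2-simplices (5): [0,1,4], [0,2,3], [0,2,4], [1,2,3], [1,3,4]

so the chain groups are C_0 ≅ Z^5, C_1 ≅ Z^10, C_2 ≅ Z^5.

∂_1: C_1 → C_0 is given by ∂[p,q] = [q] − [p].
The 5×10 boundary matrix has rank 4 and Smith normal form diag(1,1,1,1).

Boundary ∂_2: C_2 → C_1 sends each 2-simplex [p,q,r] to [q,r] − [p,r] + [p,q]. For instance
  ∂[0,2,4] = [2,4] − [0,4] + [0,2],
  ∂[0,1,4] = [1,4] − [0,4] + [0,1].
The resulting 10×5 matrix has rank 5, and its Smith normal form has invariant factors (1,1,1,1,1).

Reading off H_k = ker ∂_k / im ∂_{k+1}:

  H_0: rank C_0 − rank ∂_1 = 5 − 4 = 1, and the invariant factors of ∂_1 are all 1, so H_0 = Z.
  H_1: rank ker ∂_1 − rank ∂_2 = (10 − 4) − 5 = 1, and the invariant factors of ∂_2 are all 1, so H_1 = Z.
  H_2: rank ker ∂_2 − rank ∂_3 = (5 − 5) − 0 = 0, and there is no ∂_3, so H_2 = 0.

(K is a triangulation of the Möbius band.)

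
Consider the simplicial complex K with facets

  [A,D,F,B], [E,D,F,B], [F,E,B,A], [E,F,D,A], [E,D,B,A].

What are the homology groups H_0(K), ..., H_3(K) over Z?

Fix the vertex order A < B < D < E < F and write every simplex with vertices in increasing order. Then dim K = 3 and the simplices of K are:

  0-simplices (5): A, B, D, E, F
  1-simplices (10): AB, AD, AE, AF, BD, BE, BF, DE, DF, EF
  2-simplices (10): ABD, ABE, ABF, ADE, ADF, AEF, BDE, BDF, BEF, DEF
  3-simplices (5): ABDE, ABDF, ABEF, ADEF, BDEF

Hence C_0 ≅ Z^5, C_1 ≅ Z^10, C_2 ≅ Z^10, C_3 ≅ Z^5.

∂_1: C_1 → C_0 sends each edge [p,q] (with p < q) to q − p.
This gives a 5×10 integer matrix of rank 4; reducing to Smith normal form yields diagonal entries (1,1,1,1).

The boundary map ∂_2: C_2 → C_1 acts by ∂[p,q,r] = [q,r] − [p,r] + [p,q]. For instance
  ∂ABE = BE − AE + AB,
  ∂DEF = EF − DF + DE.
The resulting 10×10 matrix has rank 6, and its Smith normal form has invariant factors (1,1,1,1,1,1).

∂_3: C_3 → C_2 sends each 3-simplex σ to the alternating sum Σ_i (−1)^i (σ with its i-th vertex removed). For instance
  ∂ABDF = BDF − ADF + ABF − ABD,
  ∂BDEF = DEF − BEF + BDF − BDE.
The resulting 10×5 matrix has rank 4, and its Smith normal form has invariant factors (1,1,1,1).

Reading off H_k = ker ∂_k / im ∂_{k+1}:

  H_0: rank C_0 − rank ∂_1 = 5 − 4 = 1, and the invariant factors of ∂_1 are all 1, so H_0 = Z.
  H_1: rank ker ∂_1 − rank ∂_2 = (10 − 4) − 6 = 0, and the invariant factors of ∂_2 are all 1, so H_1 = 0.
  H_2: rank ker ∂_2 − rank ∂_3 = (10 − 6) − 4 = 0, and the invariant factors of ∂_3 are all 1, so H_2 = 0.
  H_3: rank ker ∂_3 − rank ∂_4 = (5 − 4) − 0 = 1, and there is no ∂_4, so H_3 = Z.

H_0 ≅ Z,  H_1 = 0,  H_2 = 0,  H_3 ≅ Z.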